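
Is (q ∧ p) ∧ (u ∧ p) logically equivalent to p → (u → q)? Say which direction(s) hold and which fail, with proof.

[⇒] Assume the antecedent. If p is true, the antecedent forces (p = T, u = T, q = T), and p → (u → q) holds there. If p is false, the antecedent cannot hold. Either way p → (u → q) holds.

[⇐] This fails. Under p = F, u = F, q = F, the left side is false but the right side is true.

Only the forward direction holds.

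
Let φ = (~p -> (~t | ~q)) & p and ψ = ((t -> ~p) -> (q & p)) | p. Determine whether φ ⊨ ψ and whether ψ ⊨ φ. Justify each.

Forward direction. Assume the antecedent. If p is true, ((t -> ~p) -> (q & p)) | p reduces to true regardless of the other variables. If p is false, the antecedent cannot hold. Either way ((t -> ~p) -> (q & p)) | p holds.

Converse. Assume the antecedent. If p is true, (~p -> (~t | ~q)) & p reduces to true regardless of the other variables. If p is false, the antecedent cannot hold. Either way (~p -> (~t | ~q)) & p holds.

The biconditional holds.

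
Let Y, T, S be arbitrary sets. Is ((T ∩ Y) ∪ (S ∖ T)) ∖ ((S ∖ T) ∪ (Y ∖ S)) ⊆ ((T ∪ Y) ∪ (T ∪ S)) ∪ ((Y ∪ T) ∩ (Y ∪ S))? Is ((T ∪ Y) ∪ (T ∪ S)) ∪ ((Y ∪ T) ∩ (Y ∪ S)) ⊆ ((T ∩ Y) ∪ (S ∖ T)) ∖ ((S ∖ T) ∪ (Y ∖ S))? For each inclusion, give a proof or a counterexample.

(⊆) holds; (⊇) fails.

(⊆) Let x ∈ ((T ∩ Y) ∪ (S ∖ T)) ∖ ((S ∖ T) ∪ (Y ∖ S)). Then x ∈ Y ∩ T ∩ S, from which x ∈ ((T ∪ Y) ∪ (T ∪ S)) ∪ ((Y ∪ T) ∩ (Y ∪ S)).

(⊇) This inclusion fails. Take Y = {1}, T = ∅, S = ∅; then 1 ∈ ((T ∪ Y) ∪ (T ∪ S)) ∪ ((Y ∪ T) ∩ (Y ∪ S)) but 1 ∉ ((T ∩ Y) ∪ (S ∖ T)) ∖ ((S ∖ T) ∪ (Y ∖ S)).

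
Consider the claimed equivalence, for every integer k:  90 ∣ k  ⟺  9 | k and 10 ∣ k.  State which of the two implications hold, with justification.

Both directions hold; the statement is true.

(⇐) Suppose 9 ∣ k and 10 ∣ k. Any common multiple of 9 and 10 is a multiple of their lcm; here gcd(9, 10) = 1, so lcm(9, 10) = 9·10 = 90, so 90 ∣ k.

(⇒) If 90 ∣ k, write k = 90q. Since 90 = 10·9, k = 9·(10q), so 9 ∣ k; and since 90 = 9·10, k = 10·(9q), so 10 ∣ k.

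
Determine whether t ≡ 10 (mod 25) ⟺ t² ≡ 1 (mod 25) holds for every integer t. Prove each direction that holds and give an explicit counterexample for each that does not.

(⟹) This fails: take t = 10. Then 10 ≡ 10 (mod 25), but 10² = 100 ≡ 0 (mod 25), not 1.

(⟸) This fails: take t = 1. Then 1² = 1 ≡ 1 (mod 25), yet 1 ≡ 1 (mod 25), not 10.

Neither direction holds.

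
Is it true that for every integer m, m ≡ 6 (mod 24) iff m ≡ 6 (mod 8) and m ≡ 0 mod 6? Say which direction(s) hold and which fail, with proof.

(⟹) Suppose m ≡ 6 (mod 24); write m = 24j + 6. Since 8 ∣ 24, reducing mod 8 gives m ≡ 6 (mod 8); since 6 ∣ 24, reducing mod 6 gives m ≡ 6 ≡ 0 (mod 6).

(⟸) Conversely, if m ≡ 6 (mod 8) and m ≡ 0 (mod 6), then by the Chinese remainder theorem m ≡ 6 (mod 24). This is exactly m ≡ 6 (mod 24).

Both directions hold.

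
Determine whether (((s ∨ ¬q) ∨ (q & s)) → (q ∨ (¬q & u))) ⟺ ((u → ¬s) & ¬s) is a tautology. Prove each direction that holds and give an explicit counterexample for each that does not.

Neither direction holds.

(→) This fails. Under s = T, q = T, u = F, the left side is true but the right side is false.

(←) This fails. Under s = F, q = F, u = F, the left side is false but the right side is true.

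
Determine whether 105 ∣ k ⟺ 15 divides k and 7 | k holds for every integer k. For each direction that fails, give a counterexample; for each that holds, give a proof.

Both directions hold.

Forward direction. If 105 ∣ k, write k = 105q. Since 105 = 7·15, k = 15·(7q), so 15 ∣ k; and since 105 = 15·7, k = 7·(15q), so 7 ∣ k.

Converse. Suppose 15 ∣ k and 7 ∣ k. Any common multiple of 15 and 7 is a multiple of their lcm; here gcd(15, 7) = 1, so lcm(15, 7) = 15·7 = 105, so 105 ∣ k.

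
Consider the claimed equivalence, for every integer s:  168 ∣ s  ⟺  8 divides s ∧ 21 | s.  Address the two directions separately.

(→) If 168 ∣ s, write s = 168q. Since 168 = 21·8, s = 8·(21q), so 8 ∣ s; and since 168 = 8·21, s = 21·(8q), so 21 ∣ s.

(←) Suppose 8 ∣ s and 21 ∣ s. Any common multiple of 8 and 21 is a multiple of their lcm; here gcd(8, 21) = 1, so lcm(8, 21) = 8·21 = 168, so 168 ∣ s.

Both implications hold.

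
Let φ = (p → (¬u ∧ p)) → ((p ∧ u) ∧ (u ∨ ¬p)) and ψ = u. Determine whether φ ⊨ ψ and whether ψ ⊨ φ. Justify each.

Not equivalent: only (⇒) holds.

(→) Assume the antecedent. If u is true, u reduces to true regardless of the other variables. If u is false, the antecedent cannot hold. Either way u holds.

(←) This fails. Under u = T, p = F, the left side is false but the right side is true.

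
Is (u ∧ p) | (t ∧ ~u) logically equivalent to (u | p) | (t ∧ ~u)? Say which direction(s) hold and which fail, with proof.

Not equivalent: only (⇒) holds.

[⇒] Assume the antecedent. If p is true, (u | p) | (t ∧ ~u) reduces to true regardless of the other variables. If p is false, the antecedent forces (p = F, t = T, u = F), and (u | p) | (t ∧ ~u) holds there. Either way (u | p) | (t ∧ ~u) holds.

[⇐] This fails. Under p = T, t = F, u = F, the left side is false but the right side is true.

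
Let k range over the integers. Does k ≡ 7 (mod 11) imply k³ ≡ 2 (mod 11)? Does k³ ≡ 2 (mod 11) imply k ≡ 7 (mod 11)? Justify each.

Both implications hold.

[⇒] Suppose k ≡ 7 (mod 11). Write k = 11j + 7. Then (11j + 7)³ = 1331j³ + 2541j² + 1617j + 343 = 11(121j³ + 231j² + 147j + 31) + 2, so k³ ≡ 2 (mod 11).

[⇐] Conversely, suppose k³ ≡ 2 (mod 11). The only residue r in {0, …, 10} with r³ ≡ 2 (mod 11) is r = 7, so k ≡ 7 (mod 11).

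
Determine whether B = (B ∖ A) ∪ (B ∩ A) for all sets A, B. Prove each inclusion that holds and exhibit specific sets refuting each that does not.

Forward inclusion. Let x ∈ B. Then either x ∈ B and x ∉ A; or x ∈ A ∩ B. In each case x ∈ (B ∖ A) ∪ (B ∩ A), so B ⊆ (B ∖ A) ∪ (B ∩ A).

Reverse inclusion. Let x ∈ (B ∖ A) ∪ (B ∩ A). Then either x ∈ B and x ∉ A; or x ∈ A ∩ B. In each case x ∈ B, so (B ∖ A) ∪ (B ∩ A) ⊆ B.

The two sets are equal.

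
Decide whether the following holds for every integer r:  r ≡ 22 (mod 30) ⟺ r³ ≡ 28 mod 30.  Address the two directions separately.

Forward direction. Suppose r ≡ 22 (mod 30). Write r = 30j + 22. Then (30j + 22)³ = 27000j³ + 59400j² + 43560j + 10648 = 30(900j³ + 1980j² + 1452j + 354) + 28, so r³ ≡ 28 (mod 30).

Converse. Suppose r³ ≡ 28 (mod 30). The only residue r in {0, …, 29} with r³ ≡ 28 (mod 30) is r = 22, so r ≡ 22 (mod 30).

Both implications hold.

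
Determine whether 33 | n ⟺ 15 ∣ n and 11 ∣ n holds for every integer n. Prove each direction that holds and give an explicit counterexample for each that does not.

[⇒] This fails: take n = 33. Certainly 33 ∣ 33, but 15 ∤ 33.

[⇐] Suppose 15 ∣ n and 11 ∣ n. Any common multiple of 15 and 11 is a multiple of their lcm; here gcd(15, 11) = 1, so lcm(15, 11) = 15·11 = 165, so 165 ∣ n. Since 33 ∣ 165, it follows that 33 ∣ n.

Only the converse holds.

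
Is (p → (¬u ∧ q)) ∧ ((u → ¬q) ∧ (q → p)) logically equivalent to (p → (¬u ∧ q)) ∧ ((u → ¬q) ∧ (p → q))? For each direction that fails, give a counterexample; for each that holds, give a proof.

(⇒) Assume the antecedent. If u is true, the antecedent forces (u = T, q = F, p = F), and the consequent holds there. If u is false, the antecedent forces (u = F, q = F, p = F) or (u = F, q = T, p = T), and the consequent holds there. Either way the consequent holds.

(⇐) This fails. Under u = F, q = T, p = F, the left side is false but the right side is true.

Only the forward implication holds.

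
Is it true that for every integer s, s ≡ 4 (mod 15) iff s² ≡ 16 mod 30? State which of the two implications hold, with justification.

(→) This fails: take s = 19. Then 19 ≡ 4 (mod 15), but 19² = 361 ≡ 1 (mod 30), not 16.

(←) This fails: take s = 14. Then 14² = 196 ≡ 16 (mod 30), yet 14 ≡ 14 (mod 15), not 4.

Neither direction holds.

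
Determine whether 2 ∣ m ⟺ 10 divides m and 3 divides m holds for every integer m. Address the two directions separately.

[⇒] This fails: take m = 2. Certainly 2 ∣ 2, but 10 ∤ 2.

[⇐] Suppose 10 ∣ m and 3 ∣ m. Any common multiple of 10 and 3 is a multiple of their lcm; here gcd(10, 3) = 1, so lcm(10, 3) = 10·3 = 30, so 30 ∣ m. Since 2 ∣ 30, it follows that 2 ∣ m.

Only the reverse direction holds.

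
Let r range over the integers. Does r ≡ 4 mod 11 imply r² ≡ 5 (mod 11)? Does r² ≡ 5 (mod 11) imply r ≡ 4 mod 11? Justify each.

Not equivalent: only (⇒) holds.

(→) Suppose r ≡ 4 mod 11. Write r = 11j + 4. Then (11j + 4)² = 121j² + 88j + 16 = 11(11j² + 8j + 1) + 5, so r² ≡ 5 (mod 11).

(←) This fails: take r = 7. Then 7² = 49 ≡ 5 (mod 11), yet 7 ≡ 7 (mod 11), not 4.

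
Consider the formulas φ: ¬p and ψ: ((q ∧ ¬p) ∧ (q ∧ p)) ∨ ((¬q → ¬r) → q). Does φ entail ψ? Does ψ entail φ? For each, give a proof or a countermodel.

(⇒) fails and (⇐) fails.

(→) This fails. Under p = F, q = F, r = F, the left side is true but the right side is false.

(←) This fails. Under p = T, q = T, r = F, the left side is false but the right side is true.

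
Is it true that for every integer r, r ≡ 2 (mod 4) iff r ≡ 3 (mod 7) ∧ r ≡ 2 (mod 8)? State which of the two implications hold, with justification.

(⇒) This fails: r = 2 gives 2 ≡ 2 (mod 4) but 2 ≡ 2 (mod 7), so the conjunction on the right does not hold.

(⇐) Conversely, if r ≡ 3 (mod 7) and r ≡ 2 (mod 8), then by the Chinese remainder theorem r ≡ 10 (mod 56). Since 10 ≡ 2 (mod 4) and 4 ∣ 56, we get r ≡ 2 (mod 4).

(⇒) fails; (⇐) holds.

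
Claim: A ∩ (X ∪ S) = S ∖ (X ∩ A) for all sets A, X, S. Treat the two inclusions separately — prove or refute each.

Neither inclusion holds.

Forward inclusion. This inclusion fails. Take A = {1}, X = {1}, S = ∅; then 1 ∈ A ∩ (X ∪ S) but 1 ∉ S ∖ (X ∩ A).

Reverse inclusion. This inclusion fails. Take A = ∅, X = ∅, S = {1}; then 1 ∈ S ∖ (X ∩ A) but 1 ∉ A ∩ (X ∪ S).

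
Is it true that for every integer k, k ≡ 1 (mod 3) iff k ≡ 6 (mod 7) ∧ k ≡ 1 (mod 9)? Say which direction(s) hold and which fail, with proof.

The forward direction fails; the converse holds.

[⇐] If k ≡ 6 (mod 7) and k ≡ 1 (mod 9), then by the Chinese remainder theorem k ≡ 55 (mod 63). Since 55 ≡ 1 (mod 3) and 3 ∣ 63, we get k ≡ 1 (mod 3).

[⇒] This fails: k = 1 gives 1 ≡ 1 (mod 3) but 1 ≡ 1 (mod 7), so the conjunction on the right does not hold.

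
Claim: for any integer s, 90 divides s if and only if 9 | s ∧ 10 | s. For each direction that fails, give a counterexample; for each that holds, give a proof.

(⟹) If 90 ∣ s, write s = 90q. Since 90 = 10·9, s = 9·(10q), so 9 ∣ s; and since 90 = 9·10, s = 10·(9q), so 10 ∣ s.

(⟸) Suppose 9 ∣ s and 10 ∣ s. Any common multiple of 9 and 10 is a multiple of their lcm; here gcd(9, 10) = 1, so lcm(9, 10) = 9·10 = 90, so 90 ∣ s.

Both directions hold.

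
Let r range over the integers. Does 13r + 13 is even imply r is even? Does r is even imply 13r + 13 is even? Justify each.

(→) This fails: r = 1 gives 13r + 13 = 26, which is even, but 1 is odd, not even.

(←) This also fails: r = 2 is even, but 13r + 13 = 39 is odd, not even.

Neither implication holds.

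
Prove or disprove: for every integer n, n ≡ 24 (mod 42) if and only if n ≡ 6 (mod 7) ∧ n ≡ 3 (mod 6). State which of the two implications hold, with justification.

(⇒) fails and (⇐) fails.

(⟹) This fails: n = 24 gives 24 ≡ 24 (mod 42) but 24 ≡ 3 (mod 7), so the conjunction on the right does not hold.

(⟸) This fails: n = 27 satisfies both congruences on the right (27 ≡ 6 mod 7 and 27 ≡ 3 mod 6) yet 27 ≡ 27 (mod 42), not 24.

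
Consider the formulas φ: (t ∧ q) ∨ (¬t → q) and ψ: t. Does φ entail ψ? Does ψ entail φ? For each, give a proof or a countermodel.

Only the converse holds.

(⟸) Assume the antecedent. If t is true, (t ∧ q) ∨ (¬t → q) reduces to true regardless of the other variables. If t is false, the antecedent cannot hold. Either way (t ∧ q) ∨ (¬t → q) holds.

(⟹) This fails. Under t = F, q = T, the left side is true but the right side is false.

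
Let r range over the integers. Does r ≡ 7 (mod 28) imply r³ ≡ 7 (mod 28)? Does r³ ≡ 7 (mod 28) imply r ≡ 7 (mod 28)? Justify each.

Both directions hold.

[⇒] Suppose r ≡ 7 (mod 28). Write r = 28j + 7. Then (28j + 7)³ = 21952j³ + 16464j² + 4116j + 343 = 28(784j³ + 588j² + 147j + 12) + 7, so r³ ≡ 7 (mod 28).

[⇐] Conversely, suppose r³ ≡ 7 (mod 28). The only residue r in {0, …, 27} with r³ ≡ 7 (mod 28) is r = 7, so r ≡ 7 (mod 28).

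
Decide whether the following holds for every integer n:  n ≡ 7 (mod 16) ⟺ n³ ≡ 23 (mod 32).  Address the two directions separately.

(⟹) This fails: take n = 23. Then 23 ≡ 7 (mod 16), but 23³ = 12167 ≡ 7 (mod 32), not 23.

(⟸) Conversely, the residues r modulo 32 with r³ ≡ 23 (mod 32) are exactly {7}, and each is ≡ 7 (mod 16).

Only the reverse direction holds.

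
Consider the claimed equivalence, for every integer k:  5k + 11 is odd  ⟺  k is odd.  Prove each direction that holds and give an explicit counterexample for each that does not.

Neither implication holds.

(⇒) This fails: k = 4 gives 5k + 11 = 31, which is odd, but 4 is even, not odd.

(⇐) This also fails: k = 5 is odd, but 5k + 11 = 36 is even, not odd.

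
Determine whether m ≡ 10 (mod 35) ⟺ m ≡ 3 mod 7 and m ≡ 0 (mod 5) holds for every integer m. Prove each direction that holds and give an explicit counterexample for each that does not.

Both implications hold.

Forward direction. Suppose m ≡ 10 (mod 35); write m = 35j + 10. Since 7 ∣ 35, reducing mod 7 gives m ≡ 10 ≡ 3 (mod 7); since 5 ∣ 35, reducing mod 5 gives m ≡ 10 ≡ 0 (mod 5).

Converse. If m ≡ 3 (mod 7) and m ≡ 0 (mod 5), then by the Chinese remainder theorem m ≡ 10 (mod 35). This is exactly m ≡ 10 (mod 35).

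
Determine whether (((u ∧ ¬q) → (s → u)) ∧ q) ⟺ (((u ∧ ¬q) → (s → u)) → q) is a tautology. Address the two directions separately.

(⟹) Assume the antecedent. If u is true, the antecedent forces (u = T, s = F, q = T) or (u = T, s = T, q = T), and ((u ∧ ¬q) → (s → u)) → q holds there. If u is false, the antecedent forces (u = F, s = F, q = T) or (u = F, s = T, q = T), and ((u ∧ ¬q) → (s → u)) → q holds there. Either way ((u ∧ ¬q) → (s → u)) → q holds.

(⟸) Assume the antecedent. If u is true, the antecedent forces (u = T, s = F, q = T) or (u = T, s = T, q = T), and ((u ∧ ¬q) → (s → u)) ∧ q holds there. If u is false, the antecedent forces (u = F, s = F, q = T) or (u = F, s = T, q = T), and ((u ∧ ¬q) → (s → u)) ∧ q holds there. Either way ((u ∧ ¬q) → (s → u)) ∧ q holds.

Equivalent; both directions hold.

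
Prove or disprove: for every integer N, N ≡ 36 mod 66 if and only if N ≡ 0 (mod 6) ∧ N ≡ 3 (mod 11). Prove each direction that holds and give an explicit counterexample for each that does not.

Both directions hold.

(⇒) Suppose N ≡ 36 (mod 66); write N = 66j + 36. Since 6 ∣ 66, reducing mod 6 gives N ≡ 36 ≡ 0 (mod 6); since 11 ∣ 66, reducing mod 11 gives N ≡ 36 ≡ 3 (mod 11).

(⇐) Conversely, if N ≡ 0 (mod 6) and N ≡ 3 (mod 11), then by the Chinese remainder theorem N ≡ 36 (mod 66). This is exactly N ≡ 36 (mod 66).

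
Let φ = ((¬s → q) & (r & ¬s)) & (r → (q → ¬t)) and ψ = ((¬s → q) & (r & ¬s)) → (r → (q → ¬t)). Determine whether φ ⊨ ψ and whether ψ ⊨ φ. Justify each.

The forward direction holds; the converse fails.

Converse. This fails. Under q = F, r = F, t = F, s = F, the left side is false but the right side is true.

Forward direction. Assume the antecedent. If q is true, the antecedent forces (q = T, r = T, t = F, s = F), and the consequent holds there. If q is false, the antecedent cannot hold. Either way the consequent holds.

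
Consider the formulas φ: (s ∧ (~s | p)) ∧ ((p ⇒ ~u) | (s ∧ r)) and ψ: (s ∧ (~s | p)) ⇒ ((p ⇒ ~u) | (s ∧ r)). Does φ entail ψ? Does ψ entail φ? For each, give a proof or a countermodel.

[⇒] Assume the antecedent. If u is true, the antecedent forces (u = T, s = T, p = T, r = T), and the consequent holds there. If u is false, the consequent reduces to true regardless of the other variables. Either way the consequent holds.

[⇐] This fails. Under u = F, s = F, p = F, r = F, the left side is false but the right side is true.

Only the forward direction holds.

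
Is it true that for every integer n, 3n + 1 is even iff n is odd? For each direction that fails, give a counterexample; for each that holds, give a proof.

Equivalent; both directions hold.

(⟹) Suppose 3n + 1 is even. Since 3 is odd, 3n and n have the same parity, so 3n + 1 ≡ n + 1 (mod 2). As 1 is odd, 3n + 1 is even exactly when n is odd. Thus n is odd.

(⟸) Conversely, suppose n is odd; write n = 2j + 1. Then 3n + 1 = 3·(2j + 1) + 1 = 2·3j + 4, which is even.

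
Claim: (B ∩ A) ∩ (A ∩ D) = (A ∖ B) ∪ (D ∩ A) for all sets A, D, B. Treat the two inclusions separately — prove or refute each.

Forward inclusion. Let x ∈ (B ∩ A) ∩ (A ∩ D). Then x ∈ A ∩ D ∩ B, from which x ∈ (A ∖ B) ∪ (D ∩ A).

Reverse inclusion. This inclusion fails. Take A = {1}, D = ∅, B = ∅; then 1 ∈ (A ∖ B) ∪ (D ∩ A) but 1 ∉ (B ∩ A) ∩ (A ∩ D).

(⊆) holds; (⊇) fails.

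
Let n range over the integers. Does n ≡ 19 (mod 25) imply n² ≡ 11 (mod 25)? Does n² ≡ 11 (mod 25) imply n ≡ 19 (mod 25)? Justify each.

Only the forward direction holds.

(→) Suppose n ≡ 19 (mod 25). Write n = 25j + 19. Then (25j + 19)² = 625j² + 950j + 361 = 25(25j² + 38j + 14) + 11, so n² ≡ 11 (mod 25).

(←) This fails: take n = 6. Then 6² = 36 ≡ 11 (mod 25), yet 6 ≡ 6 (mod 25), not 19.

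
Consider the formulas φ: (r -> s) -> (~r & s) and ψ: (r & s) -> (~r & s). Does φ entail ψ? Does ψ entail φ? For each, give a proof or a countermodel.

The forward direction holds; the converse fails.

(⟸) This fails. Under r = F, s = F, the left side is false but the right side is true.

(⟹) Assume the antecedent. If r is true, the antecedent forces (r = T, s = F), and (r & s) -> (~r & s) holds there. If r is false, (r & s) -> (~r & s) reduces to true regardless of the other variables. Either way (r & s) -> (~r & s) holds.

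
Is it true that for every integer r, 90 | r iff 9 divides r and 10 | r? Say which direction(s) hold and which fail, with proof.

Forward direction. If 90 ∣ r, write r = 90q. Since 90 = 10·9, r = 9·(10q), so 9 ∣ r; and since 90 = 9·10, r = 10·(9q), so 10 ∣ r.

Converse. Suppose 9 ∣ r and 10 ∣ r. Any common multiple of 9 and 10 is a multiple of their lcm; here gcd(9, 10) = 1, so lcm(9, 10) = 9·10 = 90, so 90 ∣ r.

Both directions hold.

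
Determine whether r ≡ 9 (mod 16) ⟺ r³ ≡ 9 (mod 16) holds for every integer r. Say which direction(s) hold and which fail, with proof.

Converse. Suppose r³ ≡ 9 (mod 16). The only residue r in {0, …, 15} with r³ ≡ 9 (mod 16) is r = 9, so r ≡ 9 (mod 16).

Forward direction. Suppose r ≡ 9 (mod 16). Write r = 16j + 9. Then (16j + 9)³ = 4096j³ + 6912j² + 3888j + 729 = 16(256j³ + 432j² + 243j + 45) + 9, so r³ ≡ 9 (mod 16).

Both directions hold.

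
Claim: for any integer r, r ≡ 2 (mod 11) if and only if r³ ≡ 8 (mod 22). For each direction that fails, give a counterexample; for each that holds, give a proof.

The forward direction fails; the converse holds.

(→) This fails: take r = 13. Then 13 ≡ 2 (mod 11), but 13³ = 2197 ≡ 19 (mod 22), not 8.

(←) Conversely, the residues r modulo 22 with r³ ≡ 8 (mod 22) are exactly {2}, and each is ≡ 2 (mod 11).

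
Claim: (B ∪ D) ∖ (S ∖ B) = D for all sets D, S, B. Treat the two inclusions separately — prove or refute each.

Forward inclusion. This inclusion fails. Take D = ∅, S = ∅, B = {1}; then 1 ∈ (B ∪ D) ∖ (S ∖ B) but 1 ∉ D.

Reverse inclusion. This inclusion fails. Take D = {1}, S = {1}, B = ∅; then 1 ∈ D but 1 ∉ (B ∪ D) ∖ (S ∖ B).

Neither inclusion holds.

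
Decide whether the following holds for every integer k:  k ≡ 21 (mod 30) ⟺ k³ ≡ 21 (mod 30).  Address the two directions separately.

Forward direction. Suppose k ≡ 21 (mod 30). Write k = 30j + 21. Then (30j + 21)³ = 27000j³ + 56700j² + 39690j + 9261 = 30(900j³ + 1890j² + 1323j + 308) + 21, so k³ ≡ 21 (mod 30).

Converse. Suppose k³ ≡ 21 (mod 30). The only residue r in {0, …, 29} with r³ ≡ 21 (mod 30) is r = 21, so k ≡ 21 (mod 30).

Both directions hold.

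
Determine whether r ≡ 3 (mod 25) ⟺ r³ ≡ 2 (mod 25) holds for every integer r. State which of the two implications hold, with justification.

Both directions hold; the statement is true.

(←) Suppose r³ ≡ 2 (mod 25). The only residue r in {0, …, 24} with r³ ≡ 2 (mod 25) is r = 3, so r ≡ 3 (mod 25).

(→) Suppose r ≡ 3 (mod 25). Write r = 25j + 3. Then (25j + 3)³ = 15625j³ + 5625j² + 675j + 27 = 25(625j³ + 225j² + 27j + 1) + 2, so r³ ≡ 2 (mod 25).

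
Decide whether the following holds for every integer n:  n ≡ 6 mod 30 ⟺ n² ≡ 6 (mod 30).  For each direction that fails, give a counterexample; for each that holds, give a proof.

Forward direction. Suppose n ≡ 6 mod 30. Write n = 30j + 6. Then (30j + 6)² = 900j² + 360j + 36 = 30(30j² + 12j + 1) + 6, so n² ≡ 6 (mod 30).

Converse. This fails: take n = 24. Then 24² = 576 ≡ 6 (mod 30), yet 24 ≡ 24 (mod 30), not 6.

Only the forward implication holds.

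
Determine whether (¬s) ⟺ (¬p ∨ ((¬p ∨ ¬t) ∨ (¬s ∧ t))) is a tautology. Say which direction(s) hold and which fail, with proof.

Only the forward implication holds.

(→) Assume the antecedent. If t is true, the antecedent forces (t = T, p = F, s = F) or (t = T, p = T, s = F), and ¬p ∨ ((¬p ∨ ¬t) ∨ (¬s ∧ t)) holds there. If t is false, ¬p ∨ ((¬p ∨ ¬t) ∨ (¬s ∧ t)) reduces to true regardless of the other variables. Either way ¬p ∨ ((¬p ∨ ¬t) ∨ (¬s ∧ t)) holds.

(←) This fails. Under t = F, p = F, s = T, the left side is false but the right side is true.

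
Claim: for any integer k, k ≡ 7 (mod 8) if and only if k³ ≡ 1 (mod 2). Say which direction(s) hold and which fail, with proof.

[⇒] Suppose k ≡ 7 (mod 8). Then k³ ≡ 7³ = 343 (mod 8), and since 2 ∣ 8, also k³ ≡ 1 (mod 2).

[⇐] This fails: take k = 1. Then 1³ = 1 ≡ 1 (mod 2), yet 1 ≡ 1 (mod 8), not 7.

Only the forward implication holds.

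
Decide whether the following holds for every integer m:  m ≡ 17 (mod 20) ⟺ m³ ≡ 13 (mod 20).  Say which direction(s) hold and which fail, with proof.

The biconditional holds.

[⇒] Suppose m ≡ 17 (mod 20). Write m = 20j + 17. Then (20j + 17)³ = 8000j³ + 20400j² + 17340j + 4913 = 20(400j³ + 1020j² + 867j + 245) + 13, so m³ ≡ 13 (mod 20).

[⇐] Conversely, suppose m³ ≡ 13 (mod 20). The only residue r in {0, …, 19} with r³ ≡ 13 (mod 20) is r = 17, so m ≡ 17 (mod 20).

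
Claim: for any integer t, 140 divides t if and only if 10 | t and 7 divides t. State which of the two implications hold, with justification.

(⇒) If 140 ∣ t, write t = 140q. Since 140 = 14·10, t = 10·(14q), so 10 ∣ t; and since 140 = 20·7, t = 7·(20q), so 7 ∣ t.

(⇐) This fails: take t = 70. Both 10 ∣ 70 and 7 ∣ 70, yet 70 is not a multiple of 140 (since 70 = 0·140 + 70), so 140 ∤ 70.

Only the forward direction holds.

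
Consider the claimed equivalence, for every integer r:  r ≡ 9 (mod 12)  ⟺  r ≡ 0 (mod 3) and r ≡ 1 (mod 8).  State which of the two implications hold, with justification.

(⇒) This fails: r = 21 gives 21 ≡ 9 (mod 12) but 21 ≡ 5 (mod 8), so the conjunction on the right does not hold.

(⇐) Conversely, if r ≡ 0 (mod 3) and r ≡ 1 (mod 8), then by the Chinese remainder theorem r ≡ 9 (mod 24). Since 9 ≡ 9 (mod 12) and 12 ∣ 24, we get r ≡ 9 (mod 12).

Only the converse holds.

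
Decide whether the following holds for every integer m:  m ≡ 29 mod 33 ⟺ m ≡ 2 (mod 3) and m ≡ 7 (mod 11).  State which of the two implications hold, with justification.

The biconditional holds.

(⟹) Suppose m ≡ 29 (mod 33); write m = 33j + 29. Since 3 ∣ 33, reducing mod 3 gives m ≡ 29 ≡ 2 (mod 3); since 11 ∣ 33, reducing mod 11 gives m ≡ 29 ≡ 7 (mod 11).

(⟸) Conversely, if m ≡ 2 (mod 3) and m ≡ 7 (mod 11), then by the Chinese remainder theorem m ≡ 29 (mod 33). This is exactly m ≡ 29 (mod 33).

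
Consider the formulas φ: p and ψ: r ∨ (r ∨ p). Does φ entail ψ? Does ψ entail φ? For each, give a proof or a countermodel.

(⟹) Assume the antecedent. If r is true, r ∨ (r ∨ p) reduces to true regardless of the other variables. If r is false, the antecedent forces (r = F, p = T), and r ∨ (r ∨ p) holds there. Either way r ∨ (r ∨ p) holds.

(⟸) This fails. Under r = T, p = F, the left side is false but the right side is true.

Not equivalent: only (⇒) holds.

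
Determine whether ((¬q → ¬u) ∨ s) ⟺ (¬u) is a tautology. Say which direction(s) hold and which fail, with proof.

(⟹) This fails. Under u = T, s = T, q = F, the left side is true but the right side is false.

(⟸) Assume the antecedent. If u is true, the antecedent cannot hold. If u is false, (¬q → ¬u) ∨ s reduces to true regardless of the other variables. Either way (¬q → ¬u) ∨ s holds.

The forward direction fails; the converse holds.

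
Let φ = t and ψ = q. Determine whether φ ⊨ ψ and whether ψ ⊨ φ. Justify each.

(→) This fails. Under q = F, t = T, the left side is true but the right side is false.

(←) This fails. Under q = T, t = F, the left side is false but the right side is true.

Neither implication holds.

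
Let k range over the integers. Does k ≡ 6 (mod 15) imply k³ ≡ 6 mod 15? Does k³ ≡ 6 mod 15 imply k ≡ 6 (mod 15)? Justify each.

[⇒] Suppose k ≡ 6 (mod 15). Write k = 15j + 6. Then (15j + 6)³ = 3375j³ + 4050j² + 1620j + 216 = 15(225j³ + 270j² + 108j + 14) + 6, so k³ ≡ 6 (mod 15).

[⇐] Conversely, suppose k³ ≡ 6 (mod 15). The only residue r in {0, …, 14} with r³ ≡ 6 (mod 15) is r = 6, so k ≡ 6 (mod 15).

The biconditional holds.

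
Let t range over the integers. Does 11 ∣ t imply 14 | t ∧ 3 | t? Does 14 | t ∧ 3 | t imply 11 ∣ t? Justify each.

(⟹) This fails: take t = 11. Certainly 11 ∣ 11, but 14 ∤ 11.

(⟸) This fails: take t = 42. Both 14 ∣ 42 and 3 ∣ 42, yet 42 is not a multiple of 11 (since 42 = 3·11 + 9), so 11 ∤ 42.

Neither implication holds.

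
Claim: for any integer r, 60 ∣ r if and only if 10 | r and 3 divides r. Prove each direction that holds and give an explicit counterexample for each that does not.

(→) If 60 ∣ r, write r = 60q. Since 60 = 6·10, r = 10·(6q), so 10 ∣ r; and since 60 = 20·3, r = 3·(20q), so 3 ∣ r.

(←) This fails: take r = 30. Both 10 ∣ 30 and 3 ∣ 30, yet 30 is not a multiple of 60 (since 30 = 0·60 + 30), so 60 ∤ 30.

The forward direction holds; the converse fails.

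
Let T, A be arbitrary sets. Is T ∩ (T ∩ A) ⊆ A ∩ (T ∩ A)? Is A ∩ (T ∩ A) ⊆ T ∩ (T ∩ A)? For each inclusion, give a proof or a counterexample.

(⟹) Let x ∈ T ∩ (T ∩ A). Then x ∈ T ∩ A, from which x ∈ A ∩ (T ∩ A).

(⟸) Let x ∈ A ∩ (T ∩ A). Then x ∈ T ∩ A, from which x ∈ T ∩ (T ∩ A).

The two sets are equal.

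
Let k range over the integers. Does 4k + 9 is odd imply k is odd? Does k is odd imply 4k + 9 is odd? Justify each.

(⟹) This fails: take k = 6. Then 4k + 9 = 33, which is odd, yet k = 6 is even, not odd.

(⟸) Suppose k is odd. Since 4 is even, 4k is even for every k, so 4k + 9 has the same parity as 9, which is odd. Hence 4k + 9 is odd.

(⇒) fails; (⇐) holds.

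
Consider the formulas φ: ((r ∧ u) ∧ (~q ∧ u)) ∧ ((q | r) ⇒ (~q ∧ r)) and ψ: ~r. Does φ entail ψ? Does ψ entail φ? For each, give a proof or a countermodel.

Neither direction holds.

(⟹) This fails. Under q = F, r = T, u = T, the left side is true but the right side is false.

(⟸) This fails. Under q = F, r = F, u = F, the left side is false but the right side is true.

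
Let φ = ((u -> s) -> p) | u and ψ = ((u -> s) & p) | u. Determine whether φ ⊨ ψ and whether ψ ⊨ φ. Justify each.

[⇒] Assume the antecedent. If p is true, ((u -> s) & p) | u reduces to true regardless of the other variables. If p is false, the antecedent forces (s = F, p = F, u = T) or (s = T, p = F, u = T), and ((u -> s) & p) | u holds there. Either way ((u -> s) & p) | u holds.

[⇐] Assume the antecedent. If p is true, ((u -> s) -> p) | u reduces to true regardless of the other variables. If p is false, the antecedent forces (s = F, p = F, u = T) or (s = T, p = F, u = T), and ((u -> s) -> p) | u holds there. Either way ((u -> s) -> p) | u holds.

Both directions hold; the statement is true.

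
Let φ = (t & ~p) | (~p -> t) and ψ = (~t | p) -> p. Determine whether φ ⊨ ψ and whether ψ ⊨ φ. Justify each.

[⇐] Assume the antecedent. If t is true, (t & ~p) | (~p -> t) reduces to true regardless of the other variables. If t is false, the antecedent forces (t = F, p = T), and (t & ~p) | (~p -> t) holds there. Either way (t & ~p) | (~p -> t) holds.

[⇒] Assume the antecedent. If t is true, (~t | p) -> p reduces to true regardless of the other variables. If t is false, the antecedent forces (t = F, p = T), and (~t | p) -> p holds there. Either way (~t | p) -> p holds.

Equivalent; both directions hold.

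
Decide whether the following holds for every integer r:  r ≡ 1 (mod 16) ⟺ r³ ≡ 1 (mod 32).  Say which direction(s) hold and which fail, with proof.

Only the reverse direction holds.

(⇐) The residues r modulo 32 with r³ ≡ 1 (mod 32) are exactly {1}, and each is ≡ 1 (mod 16).

(⇒) This fails: take r = 17. Then 17 ≡ 1 (mod 16), but 17³ = 4913 ≡ 17 (mod 32), not 1.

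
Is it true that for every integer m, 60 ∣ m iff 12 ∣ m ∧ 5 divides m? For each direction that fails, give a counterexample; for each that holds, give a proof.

Both implications hold.

Forward direction. If 60 ∣ m, write m = 60q. Since 60 = 5·12, m = 12·(5q), so 12 ∣ m; and since 60 = 12·5, m = 5·(12q), so 5 ∣ m.

Converse. Suppose 12 ∣ m and 5 ∣ m. Any common multiple of 12 and 5 is a multiple of their lcm; here gcd(12, 5) = 1, so lcm(12, 5) = 12·5 = 60, so 60 ∣ m.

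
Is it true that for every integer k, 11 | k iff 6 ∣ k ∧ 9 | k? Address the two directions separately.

Forward direction. This fails: take k = 11. Certainly 11 ∣ 11, but 6 ∤ 11.

Converse. This fails: take k = 18. Both 6 ∣ 18 and 9 ∣ 18, yet 18 is not a multiple of 11 (since 18 = 1·11 + 7), so 11 ∤ 18.

(⇒) fails and (⇐) fails.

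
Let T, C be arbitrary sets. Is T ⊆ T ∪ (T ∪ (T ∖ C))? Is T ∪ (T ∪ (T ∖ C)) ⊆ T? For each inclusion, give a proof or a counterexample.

The two sets are equal.

(⊆) Let x ∈ T. Then either x ∈ T and x ∉ C; or x ∈ T ∩ C. In each case x ∈ T ∪ (T ∪ (T ∖ C)), so T ⊆ T ∪ (T ∪ (T ∖ C)).

(⊇) Let x ∈ T ∪ (T ∪ (T ∖ C)). Then either x ∈ T and x ∉ C; or x ∈ T ∩ C. In each case x ∈ T, so T ∪ (T ∪ (T ∖ C)) ⊆ T.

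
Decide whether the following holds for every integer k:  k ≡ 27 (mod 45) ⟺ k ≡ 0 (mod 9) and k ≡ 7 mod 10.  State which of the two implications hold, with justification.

(→) This fails: k = 72 gives 72 ≡ 27 (mod 45) but 72 ≡ 2 (mod 10), so the conjunction on the right does not hold.

(←) Conversely, if k ≡ 0 (mod 9) and k ≡ 7 (mod 10), then by the Chinese remainder theorem k ≡ 27 (mod 90). Since 27 ≡ 27 (mod 45) and 45 ∣ 90, we get k ≡ 27 (mod 45).

(⇒) fails; (⇐) holds.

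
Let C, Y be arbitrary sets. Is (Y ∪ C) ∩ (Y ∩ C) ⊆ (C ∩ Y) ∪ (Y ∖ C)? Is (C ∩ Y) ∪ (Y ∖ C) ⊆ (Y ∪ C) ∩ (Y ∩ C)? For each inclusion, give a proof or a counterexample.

Forward inclusion. Let x ∈ (Y ∪ C) ∩ (Y ∩ C). Then x ∈ C ∩ Y, from which x ∈ (C ∩ Y) ∪ (Y ∖ C).

Reverse inclusion. This inclusion fails. Take C = ∅, Y = {1}; then 1 ∈ (C ∩ Y) ∪ (Y ∖ C) but 1 ∉ (Y ∪ C) ∩ (Y ∩ C).

(⊆) holds; (⊇) fails.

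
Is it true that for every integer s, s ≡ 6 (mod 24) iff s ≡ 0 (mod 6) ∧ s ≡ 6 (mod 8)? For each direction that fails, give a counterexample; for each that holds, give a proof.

(⇒) Suppose s ≡ 6 (mod 24); write s = 24j + 6. Since 6 ∣ 24, reducing mod 6 gives s ≡ 6 ≡ 0 (mod 6); since 8 ∣ 24, reducing mod 8 gives s ≡ 6 (mod 8).

(⇐) Conversely, if s ≡ 0 (mod 6) and s ≡ 6 (mod 8), then by the Chinese remainder theorem s ≡ 6 (mod 24). This is exactly s ≡ 6 (mod 24).

Equivalent; both directions hold.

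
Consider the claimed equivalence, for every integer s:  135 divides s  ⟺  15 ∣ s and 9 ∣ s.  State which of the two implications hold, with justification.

Only the forward direction holds.

(⟸) This fails: take s = 45. Both 15 ∣ 45 and 9 ∣ 45, yet 45 is not a multiple of 135 (since 45 = 0·135 + 45), so 135 ∤ 45.

(⟹) If 135 ∣ s, write s = 135q. Since 135 = 9·15, s = 15·(9q), so 15 ∣ s; and since 135 = 15·9, s = 9·(15q), so 9 ∣ s.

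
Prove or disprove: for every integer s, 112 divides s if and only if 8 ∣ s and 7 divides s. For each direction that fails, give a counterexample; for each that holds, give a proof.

The forward direction holds; the converse fails.

[⇒] If 112 ∣ s, write s = 112q. Since 112 = 14·8, s = 8·(14q), so 8 ∣ s; and since 112 = 16·7, s = 7·(16q), so 7 ∣ s.

[⇐] This fails: take s = 56. Both 8 ∣ 56 and 7 ∣ 56, yet 56 is not a multiple of 112 (since 56 = 0·112 + 56), so 112 ∤ 56.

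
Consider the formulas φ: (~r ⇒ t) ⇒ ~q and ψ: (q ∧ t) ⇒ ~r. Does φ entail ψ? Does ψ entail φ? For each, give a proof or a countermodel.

Only the forward direction holds.

[⇒] Assume the antecedent. If r is true, the antecedent forces (r = T, t = F, q = F) or (r = T, t = T, q = F), and (q ∧ t) ⇒ ~r holds there. If r is false, (q ∧ t) ⇒ ~r reduces to true regardless of the other variables. Either way (q ∧ t) ⇒ ~r holds.

[⇐] This fails. Under r = T, t = F, q = T, the left side is false but the right side is true.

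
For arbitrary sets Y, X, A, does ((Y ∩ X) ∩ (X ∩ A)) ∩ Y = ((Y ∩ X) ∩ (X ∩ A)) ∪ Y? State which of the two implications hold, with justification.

Only the forward inclusion holds.

(⟹) Let x ∈ ((Y ∩ X) ∩ (X ∩ A)) ∩ Y. Then x ∈ Y ∩ X ∩ A, from which x ∈ ((Y ∩ X) ∩ (X ∩ A)) ∪ Y.

(⟸) This inclusion fails. Take Y = {1}, X = ∅, A = ∅; then 1 ∈ ((Y ∩ X) ∩ (X ∩ A)) ∪ Y but 1 ∉ ((Y ∩ X) ∩ (X ∩ A)) ∩ Y.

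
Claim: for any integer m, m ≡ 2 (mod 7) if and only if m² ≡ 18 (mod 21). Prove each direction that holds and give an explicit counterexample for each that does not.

Neither direction holds.

(⟹) This fails: take m = 2. Then 2 ≡ 2 (mod 7), but 2² = 4 ≡ 4 (mod 21), not 18.

(⟸) This fails: take m = 12. Then 12² = 144 ≡ 18 (mod 21), yet 12 ≡ 5 (mod 7), not 2.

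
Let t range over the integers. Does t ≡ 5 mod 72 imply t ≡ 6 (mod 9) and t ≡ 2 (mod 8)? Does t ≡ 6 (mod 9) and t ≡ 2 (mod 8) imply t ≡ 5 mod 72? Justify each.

Neither implication holds.

(→) This fails: t = 5 gives 5 ≡ 5 (mod 72) but 5 ≡ 5 (mod 9), so the conjunction on the right does not hold.

(←) This fails: t = 42 satisfies both congruences on the right (42 ≡ 6 mod 9 and 42 ≡ 2 mod 8) yet 42 ≡ 42 (mod 72), not 5.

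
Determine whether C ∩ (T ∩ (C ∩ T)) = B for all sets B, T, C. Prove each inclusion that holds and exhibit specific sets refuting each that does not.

Both inclusions fail.

(⟹) This inclusion fails. Take B = ∅, T = {1}, C = {1}; then 1 ∈ C ∩ (T ∩ (C ∩ T)) but 1 ∉ B.

(⟸) This inclusion fails. Take B = {1}, T = ∅, C = ∅; then 1 ∈ B but 1 ∉ C ∩ (T ∩ (C ∩ T)).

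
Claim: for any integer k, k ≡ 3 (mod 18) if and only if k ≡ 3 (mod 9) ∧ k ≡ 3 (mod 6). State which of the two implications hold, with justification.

Both directions hold.

(⟸) If k ≡ 3 (mod 9) and k ≡ 3 (mod 6), then by the Chinese remainder theorem k ≡ 3 (mod 18). This is exactly k ≡ 3 (mod 18).

(⟹) Suppose k ≡ 3 (mod 18); write k = 18j + 3. Since 9 ∣ 18, reducing mod 9 gives k ≡ 3 (mod 9); since 6 ∣ 18, reducing mod 6 gives k ≡ 3 (mod 6).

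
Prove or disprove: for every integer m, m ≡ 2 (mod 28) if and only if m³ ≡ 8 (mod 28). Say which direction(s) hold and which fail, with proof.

Not equivalent: only (⇒) holds.

(⇒) Suppose m ≡ 2 (mod 28). Write m = 28j + 2. Then (28j + 2)³ = 21952j³ + 4704j² + 336j + 8 = 28(784j³ + 168j² + 12j) + 8, so m³ ≡ 8 (mod 28).

(⇐) This fails: take m = 4. Then 4³ = 64 ≡ 8 (mod 28), yet 4 ≡ 4 (mod 28), not 2.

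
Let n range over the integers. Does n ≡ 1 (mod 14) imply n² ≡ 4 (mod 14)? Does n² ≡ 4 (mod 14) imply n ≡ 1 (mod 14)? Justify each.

[⇒] This fails: take n = 1. Then 1 ≡ 1 (mod 14), but 1² = 1 ≡ 1 (mod 14), not 4.

[⇐] This fails: take n = 2. Then 2² = 4 ≡ 4 (mod 14), yet 2 ≡ 2 (mod 14), not 1.

Neither direction holds.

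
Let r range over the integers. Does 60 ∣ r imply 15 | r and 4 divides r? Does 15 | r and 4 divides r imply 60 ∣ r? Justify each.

Equivalent; both directions hold.

Converse. Suppose 15 ∣ r and 4 ∣ r. Any common multiple of 15 and 4 is a multiple of their lcm; here gcd(15, 4) = 1, so lcm(15, 4) = 15·4 = 60, so 60 ∣ r.

Forward direction. If 60 ∣ r, write r = 60q. Since 60 = 4·15, r = 15·(4q), so 15 ∣ r; and since 60 = 15·4, r = 4·(15q), so 4 ∣ r.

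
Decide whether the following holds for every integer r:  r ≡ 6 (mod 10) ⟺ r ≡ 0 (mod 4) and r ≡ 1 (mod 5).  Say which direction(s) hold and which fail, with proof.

Only the reverse direction holds.

[⇒] This fails: r = 6 gives 6 ≡ 6 (mod 10) but 6 ≡ 2 (mod 4), so the conjunction on the right does not hold.

[⇐] Conversely, if r ≡ 0 (mod 4) and r ≡ 1 (mod 5), then by the Chinese remainder theorem r ≡ 16 (mod 20). Since 16 ≡ 6 (mod 10) and 10 ∣ 20, we get r ≡ 6 (mod 10).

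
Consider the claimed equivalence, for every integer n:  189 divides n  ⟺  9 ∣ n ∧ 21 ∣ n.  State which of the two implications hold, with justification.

(→) If 189 ∣ n, write n = 189q. Since 189 = 21·9, n = 9·(21q), so 9 ∣ n; and since 189 = 9·21, n = 21·(9q), so 21 ∣ n.

(←) This fails: take n = 63. Both 9 ∣ 63 and 21 ∣ 63, yet 63 is not a multiple of 189 (since 63 = 0·189 + 63), so 189 ∤ 63.

The forward direction holds; the converse fails.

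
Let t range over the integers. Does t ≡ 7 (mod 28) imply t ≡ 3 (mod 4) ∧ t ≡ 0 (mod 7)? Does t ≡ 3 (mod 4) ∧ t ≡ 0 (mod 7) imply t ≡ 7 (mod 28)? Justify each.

Equivalent; both directions hold.

(→) Suppose t ≡ 7 (mod 28); write t = 28j + 7. Since 4 ∣ 28, reducing mod 4 gives t ≡ 7 ≡ 3 (mod 4); since 7 ∣ 28, reducing mod 7 gives t ≡ 7 ≡ 0 (mod 7).

(←) Conversely, if t ≡ 3 (mod 4) and t ≡ 0 (mod 7), then by the Chinese remainder theorem t ≡ 7 (mod 28). This is exactly t ≡ 7 (mod 28).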